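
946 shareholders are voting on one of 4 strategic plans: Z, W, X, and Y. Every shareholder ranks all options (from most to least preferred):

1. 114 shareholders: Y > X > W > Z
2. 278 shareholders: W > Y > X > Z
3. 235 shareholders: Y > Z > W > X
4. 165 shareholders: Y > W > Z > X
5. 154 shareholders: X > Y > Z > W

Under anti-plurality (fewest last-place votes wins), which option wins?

Y

Last-place votes: Z 392, W 154, X 400, Y 0.
Y is ranked last by the fewest voters, so Y wins.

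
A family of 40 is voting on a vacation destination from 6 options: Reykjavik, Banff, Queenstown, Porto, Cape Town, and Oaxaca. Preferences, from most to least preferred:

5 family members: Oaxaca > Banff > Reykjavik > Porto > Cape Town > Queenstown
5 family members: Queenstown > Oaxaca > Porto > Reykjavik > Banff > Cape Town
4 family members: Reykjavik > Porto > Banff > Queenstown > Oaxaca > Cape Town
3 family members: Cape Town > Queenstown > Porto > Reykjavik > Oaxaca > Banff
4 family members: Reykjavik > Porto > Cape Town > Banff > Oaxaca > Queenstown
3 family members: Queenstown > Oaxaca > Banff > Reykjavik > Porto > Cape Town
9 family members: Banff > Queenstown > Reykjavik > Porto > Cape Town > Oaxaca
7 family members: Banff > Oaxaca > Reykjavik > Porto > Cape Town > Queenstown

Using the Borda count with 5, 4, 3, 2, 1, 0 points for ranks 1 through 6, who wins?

Banff

Reykjavik: 5·3 + 5·2 + 4·5 + 3·2 + 4·5 + 3·2 + 9·3 + 7·3 = 125
Banff: 5·4 + 5·1 + 4·3 + 3·0 + 4·2 + 3·3 + 9·5 + 7·5 = 134
Queenstown: 5·0 + 5·5 + 4·2 + 3·4 + 4·0 + 3·5 + 9·4 + 7·0 = 96
Porto: 5·2 + 5·3 + 4·4 + 3·3 + 4·4 + 3·1 + 9·2 + 7·2 = 101
Cape Town: 5·1 + 5·0 + 4·0 + 3·5 + 4·3 + 3·0 + 9·1 + 7·1 = 48
Oaxaca: 5·5 + 5·4 + 4·1 + 3·1 + 4·1 + 3·4 + 9·0 + 7·4 = 96
Banff has the highest Borda score (134).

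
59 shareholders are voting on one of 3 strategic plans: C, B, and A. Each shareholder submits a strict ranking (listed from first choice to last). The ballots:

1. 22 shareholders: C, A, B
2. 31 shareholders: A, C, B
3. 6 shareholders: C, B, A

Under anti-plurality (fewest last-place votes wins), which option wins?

Last-place votes: C 0, B 53, A 6.
C is ranked last by the fewest voters, so C wins.

C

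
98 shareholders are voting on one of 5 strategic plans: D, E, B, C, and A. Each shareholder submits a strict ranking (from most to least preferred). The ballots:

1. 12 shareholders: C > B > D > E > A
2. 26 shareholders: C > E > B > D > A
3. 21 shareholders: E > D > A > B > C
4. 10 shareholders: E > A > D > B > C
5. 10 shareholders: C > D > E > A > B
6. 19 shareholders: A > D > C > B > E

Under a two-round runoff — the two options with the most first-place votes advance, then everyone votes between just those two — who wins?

Round 1 first-place votes: D 0, E 31, B 0, C 48, A 19.
C and E advance.
Runoff: C is preferred to E by 67 voters; E by 31.
C wins the runoff.

C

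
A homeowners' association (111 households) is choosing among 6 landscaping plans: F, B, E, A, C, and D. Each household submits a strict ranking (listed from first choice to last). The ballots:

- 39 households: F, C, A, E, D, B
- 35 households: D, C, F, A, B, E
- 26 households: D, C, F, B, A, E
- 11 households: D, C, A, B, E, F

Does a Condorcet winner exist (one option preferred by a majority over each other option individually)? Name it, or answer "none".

D

D vs F: 72–39 for D.
D vs B: 111–0 for D.
D vs E: 72–39 for D.
D vs A: 72–39 for D.
D vs C: 72–39 for D.
D beats every other option head-to-head.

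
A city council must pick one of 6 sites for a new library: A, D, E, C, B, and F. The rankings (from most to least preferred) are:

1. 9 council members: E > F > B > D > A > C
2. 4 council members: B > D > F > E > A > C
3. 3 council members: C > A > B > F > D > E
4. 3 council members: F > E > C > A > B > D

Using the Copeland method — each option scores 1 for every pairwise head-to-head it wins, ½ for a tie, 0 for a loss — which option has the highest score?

F

A: beats C; loses to D, E, B, and F → score 1.
D: beats A and C; loses to E, B, and F → score 2.
E: beats A, D, C, and B; loses to F → score 4.
C: loses to A, D, E, B, and F → score 0.
B: beats A, D, and C; loses to E and F → score 3.
F: beats A, D, E, C, and B → score 5.
F has the best pairwise record.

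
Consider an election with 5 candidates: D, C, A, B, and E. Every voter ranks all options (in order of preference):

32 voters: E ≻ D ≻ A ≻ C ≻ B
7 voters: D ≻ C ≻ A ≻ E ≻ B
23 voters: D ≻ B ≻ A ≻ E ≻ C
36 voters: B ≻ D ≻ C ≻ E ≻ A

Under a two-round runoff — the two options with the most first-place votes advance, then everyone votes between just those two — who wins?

B

Round 1 first-place votes: D 30, C 0, A 0, B 36, E 32.
B and E advance.
Runoff: B is preferred to E by 59 voters; E by 39.
B wins the runoff.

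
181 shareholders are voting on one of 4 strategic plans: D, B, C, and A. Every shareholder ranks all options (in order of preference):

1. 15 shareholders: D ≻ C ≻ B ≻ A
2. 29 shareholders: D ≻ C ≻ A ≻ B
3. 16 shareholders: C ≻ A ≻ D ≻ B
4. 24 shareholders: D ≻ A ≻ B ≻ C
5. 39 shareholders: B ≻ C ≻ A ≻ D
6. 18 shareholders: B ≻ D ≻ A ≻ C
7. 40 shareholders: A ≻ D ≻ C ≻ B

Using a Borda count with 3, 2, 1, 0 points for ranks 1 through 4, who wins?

D: 15·3 + 29·3 + 16·1 + 24·3 + 39·0 + 18·2 + 40·2 = 336
B: 15·1 + 29·0 + 16·0 + 24·1 + 39·3 + 18·3 + 40·0 = 210
C: 15·2 + 29·2 + 16·3 + 24·0 + 39·2 + 18·0 + 40·1 = 254
A: 15·0 + 29·1 + 16·2 + 24·2 + 39·1 + 18·1 + 40·3 = 286
D has the highest Borda score (336).

D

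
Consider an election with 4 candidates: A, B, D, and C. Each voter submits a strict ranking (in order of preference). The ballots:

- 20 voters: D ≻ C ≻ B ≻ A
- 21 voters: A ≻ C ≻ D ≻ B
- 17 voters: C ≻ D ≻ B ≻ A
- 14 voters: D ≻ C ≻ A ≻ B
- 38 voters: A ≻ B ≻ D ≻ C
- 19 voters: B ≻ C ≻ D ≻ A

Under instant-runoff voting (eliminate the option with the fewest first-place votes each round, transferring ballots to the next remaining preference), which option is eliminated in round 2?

B

Round 1: A 59, B 19, D 34, C 17. Eliminate C.
Round 2: A 59, B 19, D 51. Eliminate B.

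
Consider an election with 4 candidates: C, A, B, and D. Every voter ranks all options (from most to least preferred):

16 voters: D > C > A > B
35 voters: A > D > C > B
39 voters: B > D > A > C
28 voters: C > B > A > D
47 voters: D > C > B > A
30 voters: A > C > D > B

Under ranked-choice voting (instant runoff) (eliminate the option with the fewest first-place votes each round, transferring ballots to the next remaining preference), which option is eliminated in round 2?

D

Round 1: C 28, A 65, B 39, D 63. Eliminate C.
Round 2: A 65, B 67, D 63. Eliminate D.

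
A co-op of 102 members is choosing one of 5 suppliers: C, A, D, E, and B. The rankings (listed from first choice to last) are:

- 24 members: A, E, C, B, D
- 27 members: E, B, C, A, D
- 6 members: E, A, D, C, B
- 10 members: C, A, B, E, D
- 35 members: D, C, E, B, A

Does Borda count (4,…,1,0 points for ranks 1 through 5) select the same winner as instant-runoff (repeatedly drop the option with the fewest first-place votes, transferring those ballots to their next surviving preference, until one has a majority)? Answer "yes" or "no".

no

Borda — scores: C 253, A 171, D 152, E 284, B 160. Winner: E.
Instant-runoff — R1 C 10, A 24, D 35, E 33, B 0 (B out); R2 C 10, A 24, D 35, E 33 (C out); R3 A 34, D 35, E 33 (E out); R4 A 67, D 35 (A winner). Winner: A.
The two methods disagree.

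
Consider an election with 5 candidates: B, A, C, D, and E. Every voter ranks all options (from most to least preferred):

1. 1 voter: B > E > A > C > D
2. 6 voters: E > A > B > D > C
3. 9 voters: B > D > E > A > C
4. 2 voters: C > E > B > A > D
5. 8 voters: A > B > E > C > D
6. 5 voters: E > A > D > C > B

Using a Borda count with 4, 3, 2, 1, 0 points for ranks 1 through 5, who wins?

B: 1·4 + 6·2 + 9·4 + 2·2 + 8·3 + 5·0 = 80
A: 1·2 + 6·3 + 9·1 + 2·1 + 8·4 + 5·3 = 78
C: 1·1 + 6·0 + 9·0 + 2·4 + 8·1 + 5·1 = 22
D: 1·0 + 6·1 + 9·3 + 2·0 + 8·0 + 5·2 = 43
E: 1·3 + 6·4 + 9·2 + 2·3 + 8·2 + 5·4 = 87
E has the highest Borda score (87).

E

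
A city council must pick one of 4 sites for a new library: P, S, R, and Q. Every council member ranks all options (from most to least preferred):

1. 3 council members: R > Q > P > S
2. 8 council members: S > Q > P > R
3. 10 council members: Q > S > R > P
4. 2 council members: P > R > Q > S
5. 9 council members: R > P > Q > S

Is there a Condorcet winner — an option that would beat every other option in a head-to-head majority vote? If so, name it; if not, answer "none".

Q vs P: 21–11 for Q.
Q vs S: 24–8 for Q.
Q vs R: 18–14 for Q.
Q beats every other option head-to-head.

Q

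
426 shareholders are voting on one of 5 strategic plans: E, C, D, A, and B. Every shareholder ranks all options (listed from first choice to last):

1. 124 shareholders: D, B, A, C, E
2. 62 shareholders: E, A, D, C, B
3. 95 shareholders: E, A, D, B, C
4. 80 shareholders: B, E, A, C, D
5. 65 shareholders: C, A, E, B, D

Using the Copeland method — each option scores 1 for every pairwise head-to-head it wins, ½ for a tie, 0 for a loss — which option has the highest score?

E: beats C, D, A, and B → score 4.
C: loses to E, D, A, and B → score 0.
D: beats C and B; loses to E and A → score 2.
A: beats C, D, and B; loses to E → score 3.
B: beats C; loses to E, D, and A → score 1.
E has the best pairwise record.

E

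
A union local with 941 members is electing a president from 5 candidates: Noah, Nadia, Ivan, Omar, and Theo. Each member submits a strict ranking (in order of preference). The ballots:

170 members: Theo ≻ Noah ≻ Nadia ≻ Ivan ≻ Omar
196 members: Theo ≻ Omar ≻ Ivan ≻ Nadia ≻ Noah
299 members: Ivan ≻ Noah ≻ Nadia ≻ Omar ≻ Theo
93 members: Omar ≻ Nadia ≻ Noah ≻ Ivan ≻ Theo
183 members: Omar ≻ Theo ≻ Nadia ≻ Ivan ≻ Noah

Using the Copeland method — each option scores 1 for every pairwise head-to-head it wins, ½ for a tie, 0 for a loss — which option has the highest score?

Noah: loses to Nadia, Ivan, Omar, and Theo → score 0.
Nadia: beats Noah; loses to Ivan, Omar, and Theo → score 1.
Ivan: beats Noah and Nadia; loses to Omar and Theo → score 2.
Omar: beats Noah, Nadia, Ivan, and Theo → score 4.
Theo: beats Noah, Nadia, and Ivan; loses to Omar → score 3.
Omar has the best pairwise record.

Omar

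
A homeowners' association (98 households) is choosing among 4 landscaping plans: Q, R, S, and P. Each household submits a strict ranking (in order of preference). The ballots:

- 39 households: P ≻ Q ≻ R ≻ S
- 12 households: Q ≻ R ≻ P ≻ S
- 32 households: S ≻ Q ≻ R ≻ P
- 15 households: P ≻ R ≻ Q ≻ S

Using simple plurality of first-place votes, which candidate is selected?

First-place votes: Q 12, R 0, S 32, P 54.
P has the most first-place votes.

P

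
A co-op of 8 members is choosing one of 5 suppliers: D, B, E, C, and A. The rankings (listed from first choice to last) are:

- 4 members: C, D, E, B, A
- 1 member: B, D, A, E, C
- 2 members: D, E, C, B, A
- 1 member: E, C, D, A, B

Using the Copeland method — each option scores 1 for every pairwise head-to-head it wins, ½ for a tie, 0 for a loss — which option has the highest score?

D: beats B, E, and A; loses to C → score 3.
B: beats A; loses to D, E, and C → score 1.
E: beats B and A; ties C; loses to D → score 2.5.
C: beats D, B, and A; ties E → score 3.5.
A: loses to D, B, E, and C → score 0.
C has the best pairwise record.

C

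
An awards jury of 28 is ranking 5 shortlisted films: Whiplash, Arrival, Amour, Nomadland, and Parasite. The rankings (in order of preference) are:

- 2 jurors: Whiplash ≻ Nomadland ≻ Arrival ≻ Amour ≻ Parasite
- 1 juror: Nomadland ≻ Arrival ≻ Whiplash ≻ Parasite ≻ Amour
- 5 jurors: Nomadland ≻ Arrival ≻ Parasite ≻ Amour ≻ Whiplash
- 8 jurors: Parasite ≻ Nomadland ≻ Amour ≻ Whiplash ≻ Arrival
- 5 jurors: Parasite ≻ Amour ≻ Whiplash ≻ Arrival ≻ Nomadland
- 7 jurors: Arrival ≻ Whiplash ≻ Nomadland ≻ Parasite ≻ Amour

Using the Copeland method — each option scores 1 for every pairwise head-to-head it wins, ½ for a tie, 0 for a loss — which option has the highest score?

Whiplash: beats Arrival; ties Nomadland; loses to Amour and Parasite → score 1.5.
Arrival: beats Amour and Parasite; loses to Whiplash and Nomadland → score 2.
Amour: beats Whiplash; loses to Arrival, Nomadland, and Parasite → score 1.
Nomadland: beats Arrival, Amour, and Parasite; ties Whiplash → score 3.5.
Parasite: beats Whiplash and Amour; loses to Arrival and Nomadland → score 2.
Nomadland has the best pairwise record.

Nomadland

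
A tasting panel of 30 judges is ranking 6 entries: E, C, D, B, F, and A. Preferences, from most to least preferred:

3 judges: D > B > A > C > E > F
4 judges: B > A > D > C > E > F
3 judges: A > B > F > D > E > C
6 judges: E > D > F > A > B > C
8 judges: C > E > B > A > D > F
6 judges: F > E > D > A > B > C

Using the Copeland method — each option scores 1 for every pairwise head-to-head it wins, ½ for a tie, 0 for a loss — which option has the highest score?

E: beats D, B, F, and A; ties C → score 4.5.
C: ties E and F; loses to D, B, and A → score 1.
D: beats C and F; ties B and A; loses to E → score 3.
B: beats C and F; ties D and A; loses to E → score 3.
F: ties C; loses to E, D, B, and A → score 0.5.
A: beats C and F; ties D and B; loses to E → score 3.
E has the best pairwise record.

E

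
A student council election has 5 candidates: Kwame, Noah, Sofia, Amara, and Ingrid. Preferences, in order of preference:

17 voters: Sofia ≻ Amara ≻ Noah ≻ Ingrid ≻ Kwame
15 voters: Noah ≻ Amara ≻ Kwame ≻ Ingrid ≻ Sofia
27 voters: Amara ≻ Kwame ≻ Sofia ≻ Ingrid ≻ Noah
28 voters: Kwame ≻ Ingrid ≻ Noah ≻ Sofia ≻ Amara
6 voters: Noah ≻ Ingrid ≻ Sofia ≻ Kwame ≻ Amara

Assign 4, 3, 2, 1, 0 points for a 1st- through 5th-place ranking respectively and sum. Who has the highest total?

Kwame

Kwame: 17·0 + 15·2 + 27·3 + 28·4 + 6·1 = 229
Noah: 17·2 + 15·4 + 27·0 + 28·2 + 6·4 = 174
Sofia: 17·4 + 15·0 + 27·2 + 28·1 + 6·2 = 162
Amara: 17·3 + 15·3 + 27·4 + 28·0 + 6·0 = 204
Ingrid: 17·1 + 15·1 + 27·1 + 28·3 + 6·3 = 161
Kwame has the highest Borda score (229).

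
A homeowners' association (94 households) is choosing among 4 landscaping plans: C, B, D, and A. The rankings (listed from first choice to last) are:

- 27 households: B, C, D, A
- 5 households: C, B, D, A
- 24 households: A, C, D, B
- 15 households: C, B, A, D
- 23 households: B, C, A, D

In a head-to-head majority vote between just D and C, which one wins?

Voters preferring D to C: 0; preferring C to D: 94.
C wins the head-to-head.

C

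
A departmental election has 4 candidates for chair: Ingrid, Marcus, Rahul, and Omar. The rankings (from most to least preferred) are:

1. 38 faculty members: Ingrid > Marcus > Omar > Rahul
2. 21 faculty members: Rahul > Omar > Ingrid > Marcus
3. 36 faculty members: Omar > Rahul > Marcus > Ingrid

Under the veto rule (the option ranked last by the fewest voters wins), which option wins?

Omar

Last-place votes: Ingrid 36, Marcus 21, Rahul 38, Omar 0.
Omar is ranked last by the fewest voters, so Omar wins.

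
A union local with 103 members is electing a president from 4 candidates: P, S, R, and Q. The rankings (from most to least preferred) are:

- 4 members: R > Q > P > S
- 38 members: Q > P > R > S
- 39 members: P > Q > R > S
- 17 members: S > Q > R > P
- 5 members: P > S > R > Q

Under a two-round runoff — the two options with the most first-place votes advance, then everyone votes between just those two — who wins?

Round 1 first-place votes: P 44, S 17, R 4, Q 38.
P and Q advance.
Runoff: P is preferred to Q by 44 voters; Q by 59.
Q wins the runoff.

Q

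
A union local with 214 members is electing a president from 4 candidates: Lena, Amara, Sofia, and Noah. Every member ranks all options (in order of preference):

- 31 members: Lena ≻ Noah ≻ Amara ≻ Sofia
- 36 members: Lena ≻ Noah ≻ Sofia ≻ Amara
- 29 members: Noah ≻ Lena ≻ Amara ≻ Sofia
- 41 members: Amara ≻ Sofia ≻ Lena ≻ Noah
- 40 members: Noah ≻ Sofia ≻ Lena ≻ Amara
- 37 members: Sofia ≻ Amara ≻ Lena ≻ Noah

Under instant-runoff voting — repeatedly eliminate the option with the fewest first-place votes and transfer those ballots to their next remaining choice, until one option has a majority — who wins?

Noah

Round 1: Lena 67, Amara 41, Sofia 37, Noah 69. Eliminate Sofia.
Round 2: Lena 67, Amara 78, Noah 69. Eliminate Lena.
Round 3: Amara 78, Noah 136. Noah has a majority.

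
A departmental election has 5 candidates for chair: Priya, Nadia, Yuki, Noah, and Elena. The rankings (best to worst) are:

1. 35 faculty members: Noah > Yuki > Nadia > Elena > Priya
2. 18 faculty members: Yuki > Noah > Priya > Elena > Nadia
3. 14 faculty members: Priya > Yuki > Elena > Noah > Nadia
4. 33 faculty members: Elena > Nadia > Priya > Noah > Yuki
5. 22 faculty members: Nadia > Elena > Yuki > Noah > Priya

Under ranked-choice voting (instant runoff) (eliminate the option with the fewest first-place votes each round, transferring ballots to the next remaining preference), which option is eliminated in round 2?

Nadia

Round 1: Priya 14, Nadia 22, Yuki 18, Noah 35, Elena 33. Eliminate Priya.
Round 2: Nadia 22, Yuki 32, Noah 35, Elena 33. Eliminate Nadia.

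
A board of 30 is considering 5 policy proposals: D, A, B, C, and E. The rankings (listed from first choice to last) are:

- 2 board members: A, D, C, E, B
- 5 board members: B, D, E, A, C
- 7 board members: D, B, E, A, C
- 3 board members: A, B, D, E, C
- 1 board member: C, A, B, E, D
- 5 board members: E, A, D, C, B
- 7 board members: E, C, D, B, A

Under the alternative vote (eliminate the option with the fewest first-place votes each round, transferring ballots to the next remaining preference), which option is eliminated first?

C

Round 1: D 7, A 5, B 5, C 1, E 12. Eliminate C.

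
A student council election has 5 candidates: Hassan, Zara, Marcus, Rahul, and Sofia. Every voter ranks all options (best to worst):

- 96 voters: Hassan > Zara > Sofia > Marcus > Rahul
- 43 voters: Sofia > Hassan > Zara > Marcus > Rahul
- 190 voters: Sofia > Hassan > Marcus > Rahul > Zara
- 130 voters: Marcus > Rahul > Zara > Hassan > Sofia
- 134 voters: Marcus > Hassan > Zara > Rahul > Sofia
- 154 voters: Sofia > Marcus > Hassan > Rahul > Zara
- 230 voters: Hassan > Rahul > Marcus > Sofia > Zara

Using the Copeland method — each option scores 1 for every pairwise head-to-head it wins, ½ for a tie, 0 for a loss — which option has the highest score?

Hassan: beats Zara, Marcus, Rahul, and Sofia → score 4.
Zara: loses to Hassan, Marcus, Rahul, and Sofia → score 0.
Marcus: beats Zara, Rahul, and Sofia; loses to Hassan → score 3.
Rahul: beats Zara and Sofia; loses to Hassan and Marcus → score 2.
Sofia: beats Zara; loses to Hassan, Marcus, and Rahul → score 1.
Hassan has the best pairwise record.

Hassan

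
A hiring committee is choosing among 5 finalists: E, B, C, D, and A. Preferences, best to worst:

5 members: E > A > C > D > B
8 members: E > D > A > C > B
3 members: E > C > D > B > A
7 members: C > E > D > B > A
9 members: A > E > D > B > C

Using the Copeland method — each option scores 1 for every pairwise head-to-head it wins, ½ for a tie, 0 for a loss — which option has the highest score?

E

E: beats B, C, D, and A → score 4.
B: loses to E, C, D, and A → score 0.
C: beats B; loses to E, D, and A → score 1.
D: beats B, C, and A; loses to E → score 3.
A: beats B and C; loses to E and D → score 2.
E has the best pairwise record.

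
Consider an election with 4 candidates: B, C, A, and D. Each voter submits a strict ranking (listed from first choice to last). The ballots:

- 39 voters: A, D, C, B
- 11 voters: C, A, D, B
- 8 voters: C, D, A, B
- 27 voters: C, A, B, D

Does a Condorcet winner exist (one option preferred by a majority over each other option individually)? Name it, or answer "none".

C

C vs B: 85–0 for C.
C vs A: 46–39 for C.
C vs D: 46–39 for C.
C beats every other option head-to-head.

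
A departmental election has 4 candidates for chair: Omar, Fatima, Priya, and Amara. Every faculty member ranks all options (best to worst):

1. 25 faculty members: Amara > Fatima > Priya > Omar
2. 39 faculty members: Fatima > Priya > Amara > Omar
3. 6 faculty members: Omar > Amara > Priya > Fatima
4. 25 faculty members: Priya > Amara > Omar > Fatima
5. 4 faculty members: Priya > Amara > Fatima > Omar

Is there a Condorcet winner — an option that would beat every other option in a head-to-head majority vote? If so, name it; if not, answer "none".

Checking pairwise contests:
Fatima beats Omar 68–31.
Amara beats Fatima 60–39.
Fatima beats Priya 64–35.
Priya beats Amara 68–31.
Every option loses at least one head-to-head, so there is no Condorcet winner.

none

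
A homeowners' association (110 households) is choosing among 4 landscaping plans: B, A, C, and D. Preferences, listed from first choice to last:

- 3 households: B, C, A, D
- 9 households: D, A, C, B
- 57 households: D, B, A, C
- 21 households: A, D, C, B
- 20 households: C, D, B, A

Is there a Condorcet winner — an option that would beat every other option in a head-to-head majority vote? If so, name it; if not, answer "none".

D

D vs B: 107–3 for D.
D vs A: 86–24 for D.
D vs C: 87–23 for D.
D beats every other option head-to-head.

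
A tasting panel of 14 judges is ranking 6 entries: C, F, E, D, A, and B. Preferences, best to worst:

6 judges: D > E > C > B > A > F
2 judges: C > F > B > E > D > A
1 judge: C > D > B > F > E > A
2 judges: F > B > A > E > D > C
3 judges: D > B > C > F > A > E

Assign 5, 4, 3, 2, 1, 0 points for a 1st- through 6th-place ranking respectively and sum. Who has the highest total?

D

C: 6·3 + 2·5 + 1·5 + 2·0 + 3·3 = 42
F: 6·0 + 2·4 + 1·2 + 2·5 + 3·2 = 26
E: 6·4 + 2·2 + 1·1 + 2·2 + 3·0 = 33
D: 6·5 + 2·1 + 1·4 + 2·1 + 3·5 = 53
A: 6·1 + 2·0 + 1·0 + 2·3 + 3·1 = 15
B: 6·2 + 2·3 + 1·3 + 2·4 + 3·4 = 41
D has the highest Borda score (53).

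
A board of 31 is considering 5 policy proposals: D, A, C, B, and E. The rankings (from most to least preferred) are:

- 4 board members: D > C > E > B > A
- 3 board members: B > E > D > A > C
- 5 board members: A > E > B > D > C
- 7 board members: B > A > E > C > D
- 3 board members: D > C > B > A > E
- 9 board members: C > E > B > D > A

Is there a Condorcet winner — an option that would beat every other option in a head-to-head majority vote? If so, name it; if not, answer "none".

C

C vs D: 16–15 for C.
C vs A: 16–15 for C.
C vs B: 16–15 for C.
C vs E: 16–15 for C.
C beats every other option head-to-head.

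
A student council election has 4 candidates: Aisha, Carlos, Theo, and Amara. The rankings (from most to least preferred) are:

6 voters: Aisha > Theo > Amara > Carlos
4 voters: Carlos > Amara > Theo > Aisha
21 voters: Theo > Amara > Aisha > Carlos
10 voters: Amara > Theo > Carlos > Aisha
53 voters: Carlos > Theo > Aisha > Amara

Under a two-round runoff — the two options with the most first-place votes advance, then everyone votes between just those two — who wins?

Round 1 first-place votes: Aisha 6, Carlos 57, Theo 21, Amara 10.
Carlos and Theo advance.
Runoff: Carlos is preferred to Theo by 57 voters; Theo by 37.
Carlos wins the runoff.

Carlos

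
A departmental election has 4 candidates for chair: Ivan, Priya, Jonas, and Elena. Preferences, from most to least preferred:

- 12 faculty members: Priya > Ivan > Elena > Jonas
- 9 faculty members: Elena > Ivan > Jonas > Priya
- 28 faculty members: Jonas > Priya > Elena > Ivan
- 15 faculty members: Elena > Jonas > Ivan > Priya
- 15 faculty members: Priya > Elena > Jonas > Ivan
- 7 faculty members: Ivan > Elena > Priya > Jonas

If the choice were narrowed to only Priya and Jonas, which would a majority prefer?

Jonas

Voters preferring Priya to Jonas: 34; preferring Jonas to Priya: 52.
Jonas wins the head-to-head.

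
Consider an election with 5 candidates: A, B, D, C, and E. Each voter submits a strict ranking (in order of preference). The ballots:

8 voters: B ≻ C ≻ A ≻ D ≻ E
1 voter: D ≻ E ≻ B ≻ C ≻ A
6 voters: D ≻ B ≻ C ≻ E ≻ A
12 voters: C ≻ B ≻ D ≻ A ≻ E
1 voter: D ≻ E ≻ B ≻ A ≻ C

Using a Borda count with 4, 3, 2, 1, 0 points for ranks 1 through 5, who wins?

A: 8·2 + 1·0 + 6·0 + 12·1 + 1·1 = 29
B: 8·4 + 1·2 + 6·3 + 12·3 + 1·2 = 90
D: 8·1 + 1·4 + 6·4 + 12·2 + 1·4 = 64
C: 8·3 + 1·1 + 6·2 + 12·4 + 1·0 = 85
E: 8·0 + 1·3 + 6·1 + 12·0 + 1·3 = 12
B has the highest Borda score (90).

B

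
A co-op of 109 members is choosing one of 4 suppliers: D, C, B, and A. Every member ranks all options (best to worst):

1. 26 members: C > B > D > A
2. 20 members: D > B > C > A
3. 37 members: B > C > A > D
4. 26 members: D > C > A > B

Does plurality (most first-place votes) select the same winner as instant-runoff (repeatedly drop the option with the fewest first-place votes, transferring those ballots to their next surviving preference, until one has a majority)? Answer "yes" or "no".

Plurality — first-place votes: D 46, C 26, B 37, A 0. Winner: D.
Instant-runoff — R1 D 46, C 26, B 37, A 0 (A out); R2 D 46, C 26, B 37 (C out); R3 D 46, B 63 (B winner). Winner: B.
The two methods disagree.

no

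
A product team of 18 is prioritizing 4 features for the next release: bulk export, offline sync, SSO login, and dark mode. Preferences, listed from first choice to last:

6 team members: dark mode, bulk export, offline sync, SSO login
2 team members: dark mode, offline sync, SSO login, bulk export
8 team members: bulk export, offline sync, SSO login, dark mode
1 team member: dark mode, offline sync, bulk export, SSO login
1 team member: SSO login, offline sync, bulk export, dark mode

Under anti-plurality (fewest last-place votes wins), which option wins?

Last-place votes: bulk export 2, offline sync 0, SSO login 7, dark mode 9.
offline sync is ranked last by the fewest voters, so offline sync wins.

offline sync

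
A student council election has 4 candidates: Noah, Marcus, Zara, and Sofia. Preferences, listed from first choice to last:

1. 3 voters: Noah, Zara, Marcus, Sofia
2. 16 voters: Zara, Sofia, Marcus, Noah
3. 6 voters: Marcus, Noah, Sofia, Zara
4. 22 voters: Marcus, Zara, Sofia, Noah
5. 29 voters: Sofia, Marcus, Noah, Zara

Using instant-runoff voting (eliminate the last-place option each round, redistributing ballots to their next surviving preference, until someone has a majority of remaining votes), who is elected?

Sofia

Round 1: Noah 3, Marcus 28, Zara 16, Sofia 29. Eliminate Noah.
Round 2: Marcus 28, Zara 19, Sofia 29. Eliminate Zara.
Round 3: Marcus 31, Sofia 45. Sofia has a majority.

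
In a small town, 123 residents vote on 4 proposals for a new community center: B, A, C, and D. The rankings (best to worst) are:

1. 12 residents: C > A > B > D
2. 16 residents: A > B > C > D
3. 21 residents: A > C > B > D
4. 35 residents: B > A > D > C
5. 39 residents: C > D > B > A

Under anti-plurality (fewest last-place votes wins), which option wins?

Last-place votes: B 0, A 39, C 35, D 49.
B is ranked last by the fewest voters, so B wins.

B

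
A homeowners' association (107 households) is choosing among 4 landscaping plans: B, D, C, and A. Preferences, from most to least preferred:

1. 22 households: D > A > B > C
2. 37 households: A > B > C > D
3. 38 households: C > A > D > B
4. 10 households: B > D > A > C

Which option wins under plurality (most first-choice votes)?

First-place votes: B 10, D 22, C 38, A 37.
C has the most first-place votes.

C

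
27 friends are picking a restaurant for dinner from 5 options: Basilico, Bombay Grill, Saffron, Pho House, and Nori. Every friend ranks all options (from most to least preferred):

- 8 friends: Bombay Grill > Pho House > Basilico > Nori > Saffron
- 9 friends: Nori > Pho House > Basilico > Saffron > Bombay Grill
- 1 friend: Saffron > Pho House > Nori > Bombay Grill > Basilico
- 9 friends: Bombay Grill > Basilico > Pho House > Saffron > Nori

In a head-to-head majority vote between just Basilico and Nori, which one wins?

Voters preferring Basilico to Nori: 17; preferring Nori to Basilico: 10.
Basilico wins the head-to-head.

Basilico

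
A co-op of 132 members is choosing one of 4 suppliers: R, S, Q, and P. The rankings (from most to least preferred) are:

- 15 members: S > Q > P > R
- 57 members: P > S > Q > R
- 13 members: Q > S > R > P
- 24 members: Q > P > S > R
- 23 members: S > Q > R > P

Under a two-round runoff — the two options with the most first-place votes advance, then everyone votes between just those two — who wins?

P

Round 1 first-place votes: R 0, S 38, Q 37, P 57.
P and S advance.
Runoff: P is preferred to S by 81 voters; S by 51.
P wins the runoff.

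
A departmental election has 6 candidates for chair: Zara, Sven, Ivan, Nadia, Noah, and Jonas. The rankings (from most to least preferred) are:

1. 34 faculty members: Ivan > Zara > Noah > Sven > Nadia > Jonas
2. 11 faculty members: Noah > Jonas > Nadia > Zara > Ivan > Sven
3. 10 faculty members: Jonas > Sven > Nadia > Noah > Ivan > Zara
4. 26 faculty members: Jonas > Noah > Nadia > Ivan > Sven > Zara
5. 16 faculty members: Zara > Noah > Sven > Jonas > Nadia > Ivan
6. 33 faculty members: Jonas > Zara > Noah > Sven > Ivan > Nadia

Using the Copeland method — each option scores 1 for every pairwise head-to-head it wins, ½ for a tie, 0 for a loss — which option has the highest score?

Jonas

Zara: beats Sven, Nadia, and Noah; loses to Ivan and Jonas → score 3.
Sven: beats Nadia; loses to Zara, Ivan, Noah, and Jonas → score 1.
Ivan: beats Zara, Sven, and Nadia; loses to Noah and Jonas → score 3.
Nadia: loses to Zara, Sven, Ivan, Noah, and Jonas → score 0.
Noah: beats Sven, Ivan, and Nadia; loses to Zara and Jonas → score 3.
Jonas: beats Zara, Sven, Ivan, Nadia, and Noah → score 5.
Jonas has the best pairwise record.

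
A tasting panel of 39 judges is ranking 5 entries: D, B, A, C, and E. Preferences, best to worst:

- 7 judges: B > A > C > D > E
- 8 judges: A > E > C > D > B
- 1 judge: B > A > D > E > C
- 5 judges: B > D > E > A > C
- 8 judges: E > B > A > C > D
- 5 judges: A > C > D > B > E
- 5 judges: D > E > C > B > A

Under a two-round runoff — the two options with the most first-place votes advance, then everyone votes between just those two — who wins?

Round 1 first-place votes: D 5, B 13, A 13, C 0, E 8.
A and B advance.
Runoff: A is preferred to B by 13 voters; B by 26.
B wins the runoff.

B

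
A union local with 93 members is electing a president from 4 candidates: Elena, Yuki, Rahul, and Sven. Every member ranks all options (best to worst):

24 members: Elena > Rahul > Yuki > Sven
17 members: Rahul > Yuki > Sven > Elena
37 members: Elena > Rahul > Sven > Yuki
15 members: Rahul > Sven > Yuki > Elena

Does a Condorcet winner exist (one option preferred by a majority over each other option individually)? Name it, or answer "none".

Elena

Elena vs Yuki: 61–32 for Elena.
Elena vs Rahul: 61–32 for Elena.
Elena vs Sven: 61–32 for Elena.
Elena beats every other option head-to-head.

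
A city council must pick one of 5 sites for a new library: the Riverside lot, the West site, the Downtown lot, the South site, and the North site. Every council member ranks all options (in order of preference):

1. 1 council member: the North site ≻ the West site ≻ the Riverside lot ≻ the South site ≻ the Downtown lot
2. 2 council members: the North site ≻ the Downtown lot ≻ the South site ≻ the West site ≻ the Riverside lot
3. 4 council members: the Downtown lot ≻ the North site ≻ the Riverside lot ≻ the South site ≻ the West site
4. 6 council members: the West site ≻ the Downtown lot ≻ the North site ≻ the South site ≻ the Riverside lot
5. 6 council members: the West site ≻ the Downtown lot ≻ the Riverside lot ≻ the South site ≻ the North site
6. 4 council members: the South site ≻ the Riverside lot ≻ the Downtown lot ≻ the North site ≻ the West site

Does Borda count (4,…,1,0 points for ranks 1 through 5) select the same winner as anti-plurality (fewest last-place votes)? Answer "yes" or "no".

Borda — scores: the Riverside lot 34, the West site 53, the Downtown lot 66, the South site 37, the North site 40. Winner: the Downtown lot.
Anti-plurality — last-place votes: the Riverside lot 8, the West site 8, the Downtown lot 1, the South site 0, the North site 6. Winner: the South site.
The two methods disagree.

no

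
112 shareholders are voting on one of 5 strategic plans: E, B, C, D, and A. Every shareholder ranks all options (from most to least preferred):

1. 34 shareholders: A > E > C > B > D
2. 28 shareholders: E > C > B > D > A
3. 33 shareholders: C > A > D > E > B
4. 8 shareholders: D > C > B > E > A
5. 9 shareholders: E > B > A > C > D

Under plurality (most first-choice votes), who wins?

E

First-place votes: E 37, B 0, C 33, D 8, A 34.
E has the most first-place votes.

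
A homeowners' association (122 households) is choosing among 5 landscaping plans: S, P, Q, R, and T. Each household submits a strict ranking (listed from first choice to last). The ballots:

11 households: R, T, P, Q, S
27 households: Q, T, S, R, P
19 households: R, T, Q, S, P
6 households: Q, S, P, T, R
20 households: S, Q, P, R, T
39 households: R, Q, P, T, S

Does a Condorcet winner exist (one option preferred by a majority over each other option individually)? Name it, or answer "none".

R

R vs S: 69–53 for R.
R vs P: 96–26 for R.
R vs Q: 69–53 for R.
R vs T: 89–33 for R.
R beats every other option head-to-head.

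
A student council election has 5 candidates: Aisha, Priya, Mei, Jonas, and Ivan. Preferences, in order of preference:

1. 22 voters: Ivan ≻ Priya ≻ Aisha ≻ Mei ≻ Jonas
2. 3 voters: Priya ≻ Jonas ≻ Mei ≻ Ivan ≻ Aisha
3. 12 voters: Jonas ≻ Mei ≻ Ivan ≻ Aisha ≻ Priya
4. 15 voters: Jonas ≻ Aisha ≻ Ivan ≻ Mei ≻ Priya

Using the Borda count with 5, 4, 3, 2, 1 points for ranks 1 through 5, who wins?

Ivan

Aisha: 22·3 + 3·1 + 12·2 + 15·4 = 153
Priya: 22·4 + 3·5 + 12·1 + 15·1 = 130
Mei: 22·2 + 3·3 + 12·4 + 15·2 = 131
Jonas: 22·1 + 3·4 + 12·5 + 15·5 = 169
Ivan: 22·5 + 3·2 + 12·3 + 15·3 = 197
Ivan has the highest Borda score (197).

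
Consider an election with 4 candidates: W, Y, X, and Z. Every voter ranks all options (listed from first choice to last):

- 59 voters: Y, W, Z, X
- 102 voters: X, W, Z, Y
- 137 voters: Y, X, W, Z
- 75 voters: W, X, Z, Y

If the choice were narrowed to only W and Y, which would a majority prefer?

Voters preferring W to Y: 177; preferring Y to W: 196.
Y wins the head-to-head.

Y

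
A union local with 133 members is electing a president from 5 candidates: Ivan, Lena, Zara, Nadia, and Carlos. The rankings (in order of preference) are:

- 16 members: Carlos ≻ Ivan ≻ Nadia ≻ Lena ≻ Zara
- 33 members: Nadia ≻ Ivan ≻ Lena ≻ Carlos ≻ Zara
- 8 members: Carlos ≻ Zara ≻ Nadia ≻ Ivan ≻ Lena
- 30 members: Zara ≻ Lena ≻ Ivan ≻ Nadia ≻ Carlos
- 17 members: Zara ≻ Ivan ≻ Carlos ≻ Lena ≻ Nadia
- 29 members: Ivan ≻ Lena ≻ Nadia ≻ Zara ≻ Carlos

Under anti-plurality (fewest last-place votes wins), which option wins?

Last-place votes: Ivan 0, Lena 8, Zara 49, Nadia 17, Carlos 59.
Ivan is ranked last by the fewest voters, so Ivan wins.

Ivan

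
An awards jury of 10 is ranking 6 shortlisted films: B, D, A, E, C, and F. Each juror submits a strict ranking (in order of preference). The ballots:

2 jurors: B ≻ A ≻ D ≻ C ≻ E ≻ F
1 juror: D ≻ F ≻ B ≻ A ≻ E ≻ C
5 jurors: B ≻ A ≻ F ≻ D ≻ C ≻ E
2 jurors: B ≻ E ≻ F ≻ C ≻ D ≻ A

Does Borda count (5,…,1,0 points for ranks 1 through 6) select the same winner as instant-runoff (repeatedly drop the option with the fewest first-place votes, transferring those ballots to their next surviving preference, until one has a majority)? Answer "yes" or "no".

yes

Borda — scores: B 48, D 23, A 30, E 11, C 13, F 25. Winner: B.
Instant-runoff — R1 B 9, D 1, A 0, E 0, C 0, F 0 (B winner). Winner: B.
The two methods agree.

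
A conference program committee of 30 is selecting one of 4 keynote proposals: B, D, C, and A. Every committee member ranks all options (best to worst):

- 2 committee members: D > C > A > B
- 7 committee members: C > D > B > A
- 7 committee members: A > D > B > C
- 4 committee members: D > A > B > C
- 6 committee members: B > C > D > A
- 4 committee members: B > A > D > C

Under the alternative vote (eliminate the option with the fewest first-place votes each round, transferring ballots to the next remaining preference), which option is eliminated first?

Round 1: B 10, D 6, C 7, A 7. Eliminate D.

D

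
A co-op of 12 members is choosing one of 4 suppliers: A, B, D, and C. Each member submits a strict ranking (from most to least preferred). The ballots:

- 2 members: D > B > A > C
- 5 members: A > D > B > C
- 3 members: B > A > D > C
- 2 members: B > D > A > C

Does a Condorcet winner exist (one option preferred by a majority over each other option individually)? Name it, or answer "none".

Checking pairwise contests:
B beats A 7–5.
D beats B 7–5.
A beats D 8–4.
A beats C 12–0.
Every option loses at least one head-to-head, so there is no Condorcet winner.

none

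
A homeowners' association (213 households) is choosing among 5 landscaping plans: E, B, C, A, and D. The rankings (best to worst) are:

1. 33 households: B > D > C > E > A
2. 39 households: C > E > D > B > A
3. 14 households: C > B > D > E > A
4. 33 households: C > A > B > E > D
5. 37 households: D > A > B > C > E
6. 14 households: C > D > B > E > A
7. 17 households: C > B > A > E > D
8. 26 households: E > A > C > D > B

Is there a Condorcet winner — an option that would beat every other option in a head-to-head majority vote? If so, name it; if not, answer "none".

C vs E: 187–26 for C.
C vs B: 143–70 for C.
C vs A: 150–63 for C.
C vs D: 143–70 for C.
C beats every other option head-to-head.

C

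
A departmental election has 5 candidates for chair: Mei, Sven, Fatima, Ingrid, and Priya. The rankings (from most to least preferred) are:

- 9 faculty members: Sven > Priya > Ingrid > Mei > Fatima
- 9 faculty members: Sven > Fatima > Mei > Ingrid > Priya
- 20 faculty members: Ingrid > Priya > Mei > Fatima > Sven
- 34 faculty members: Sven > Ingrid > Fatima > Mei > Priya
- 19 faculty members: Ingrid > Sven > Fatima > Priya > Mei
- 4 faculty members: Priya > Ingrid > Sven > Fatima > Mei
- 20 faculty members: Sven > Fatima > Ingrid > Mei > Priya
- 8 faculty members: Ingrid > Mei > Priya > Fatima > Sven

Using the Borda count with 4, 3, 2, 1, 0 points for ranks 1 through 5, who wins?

Mei: 9·1 + 9·2 + 20·2 + 34·1 + 19·0 + 4·0 + 20·1 + 8·3 = 145
Sven: 9·4 + 9·4 + 20·0 + 34·4 + 19·3 + 4·2 + 20·4 + 8·0 = 353
Fatima: 9·0 + 9·3 + 20·1 + 34·2 + 19·2 + 4·1 + 20·3 + 8·1 = 225
Ingrid: 9·2 + 9·1 + 20·4 + 34·3 + 19·4 + 4·3 + 20·2 + 8·4 = 369
Priya: 9·3 + 9·0 + 20·3 + 34·0 + 19·1 + 4·4 + 20·0 + 8·2 = 138
Ingrid has the highest Borda score (369).

Ingrid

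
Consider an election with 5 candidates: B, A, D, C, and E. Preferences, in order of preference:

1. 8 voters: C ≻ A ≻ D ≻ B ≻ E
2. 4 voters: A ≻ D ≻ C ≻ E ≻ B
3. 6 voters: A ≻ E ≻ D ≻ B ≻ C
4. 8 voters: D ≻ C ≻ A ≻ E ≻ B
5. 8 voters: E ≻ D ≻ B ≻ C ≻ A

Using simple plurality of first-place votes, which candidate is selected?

A

First-place votes: B 0, A 10, D 8, C 8, E 8.
A has the most first-place votes.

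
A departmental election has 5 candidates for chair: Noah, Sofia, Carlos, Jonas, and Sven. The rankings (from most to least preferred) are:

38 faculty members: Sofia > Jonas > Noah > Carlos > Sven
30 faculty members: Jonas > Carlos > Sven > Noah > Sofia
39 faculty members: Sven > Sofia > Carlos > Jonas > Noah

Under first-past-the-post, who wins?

First-place votes: Noah 0, Sofia 38, Carlos 0, Jonas 30, Sven 39.
Sven has the most first-place votes.

Sven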